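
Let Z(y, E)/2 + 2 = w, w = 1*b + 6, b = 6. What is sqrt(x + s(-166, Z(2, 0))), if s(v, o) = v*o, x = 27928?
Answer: 4*sqrt(1538) ≈ 156.87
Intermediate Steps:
w = 12 (w = 1*6 + 6 = 6 + 6 = 12)
Z(y, E) = 20 (Z(y, E) = -4 + 2*12 = -4 + 24 = 20)
s(v, o) = o*v
sqrt(x + s(-166, Z(2, 0))) = sqrt(27928 + 20*(-166)) = sqrt(27928 - 3320) = sqrt(24608) = 4*sqrt(1538)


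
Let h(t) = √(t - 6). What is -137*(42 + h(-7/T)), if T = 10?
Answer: -5754 - 137*I*√670/10 ≈ -5754.0 - 354.62*I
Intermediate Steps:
h(t) = √(-6 + t)
-137*(42 + h(-7/T)) = -137*(42 + √(-6 - 7/10)) = -137*(42 + √(-67/10)) = -137*(42 + I*√670/10) = -5754 - 137*I*√670/10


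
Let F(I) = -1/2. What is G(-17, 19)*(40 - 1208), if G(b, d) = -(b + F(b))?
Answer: -20440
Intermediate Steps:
F(I) = -½ (F(I) = -1*½ = -½)
G(b, d) = ½ - b (G(b, d) = -(b - ½) = -(-½ + b) = ½ - b)
G(-17, 19)*(40 - 1208) = (½ - 1*(-17))*(40 - 1208) = (½ + 17)*(-1168) = (35/2)*(-1168) = -20440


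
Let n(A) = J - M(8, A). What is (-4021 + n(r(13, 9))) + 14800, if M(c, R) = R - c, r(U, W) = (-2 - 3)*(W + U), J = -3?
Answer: 10894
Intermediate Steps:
r(U, W) = -5*U - 5*W (r(U, W) = -5*(U + W) = -5*U - 5*W)
n(A) = 5 - A (n(A) = -3 - (A - 1*8) = -3 - (A - 8) = -3 - (-8 + A) = -3 + (8 - A) = 5 - A)
(-4021 + n(r(13, 9))) + 14800 = (-4021 + (5 - (-5*13 - 5*9))) + 14800 = (-4021 + (5 - (-65 - 45))) + 14800 = (-4021 + (5 - 1*(-110))) + 14800 = (-4021 + (5 + 110)) + 14800 = (-4021 + 115) + 14800 = -3906 + 14800 = 10894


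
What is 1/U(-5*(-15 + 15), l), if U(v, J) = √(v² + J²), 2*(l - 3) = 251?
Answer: 2/257 ≈ 0.0077821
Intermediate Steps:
l = 257/2 (l = 3 + (½)*251 = 3 + 251/2 = 257/2 ≈ 128.50)
U(v, J) = √(J² + v²)
1/U(-5*(-15 + 15), l) = 1/(√((257/2)² + (-5*(-15 + 15))²)) = 1/(√(66049/4 + (-5*0)²)) = 1/(√(66049/4 + 0²)) = 1/(√(66049/4 + 0)) = 1/(√(66049/4)) = 1/(257/2) = 2/257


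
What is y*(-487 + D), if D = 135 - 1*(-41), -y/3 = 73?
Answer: 68109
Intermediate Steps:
y = -219 (y = -3*73 = -219)
D = 176 (D = 135 + 41 = 176)
y*(-487 + D) = -219*(-487 + 176) = -219*(-311) = 68109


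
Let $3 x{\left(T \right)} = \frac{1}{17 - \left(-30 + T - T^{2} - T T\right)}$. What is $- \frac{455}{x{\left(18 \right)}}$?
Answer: $-924105$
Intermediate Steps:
$x{\left(T \right)} = \frac{1}{3 \left(47 - T + 2 T^{2}\right)}$ ($x{\left(T \right)} = \frac{1}{3 \left(17 - \left(-30 + T - T^{2} - T T\right)\right)} = \frac{1}{3 \left(17 - \left(-30 + T - 2 T^{2}\right)\right)} = \frac{1}{3 \left(17 + \left(30 - T + 2 T^{2}\right)\right)} = \frac{1}{3 \left(47 - T + 2 T^{2}\right)}$)
$- \frac{455}{x{\left(18 \right)}} = - \frac{455}{\frac{1}{3} \frac{1}{47 - 18 + 2 \cdot 18^{2}}} = - \frac{455}{\frac{1}{3} \frac{1}{47 - 18 + 2 \cdot 324}} = - \frac{455}{\frac{1}{3} \frac{1}{47 - 18 + 648}} = - \frac{455}{\frac{1}{3} \cdot \frac{1}{677}} = - 455 \frac{1}{\frac{1}{2031}} = \left(-455\right) 2031 = -924105$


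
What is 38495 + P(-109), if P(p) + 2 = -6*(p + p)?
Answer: 39801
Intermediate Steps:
P(p) = -2 - 12*p (P(p) = -2 - 6*(p + p) = -2 - 12*p)
38495 + P(-109) = 38495 + (-2 - 12*(-109)) = 38495 + (-2 + 1308) = 38495 + 1306 = 39801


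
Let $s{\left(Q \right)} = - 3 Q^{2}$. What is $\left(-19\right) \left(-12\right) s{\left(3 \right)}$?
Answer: $-6156$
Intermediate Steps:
$\left(-19\right) \left(-12\right) s{\left(3 \right)} = \left(-19\right) \left(-12\right) \left(- 3 \cdot 3^{2}\right) = 228 \left(\left(-3\right) 9\right) = 228 \left(-27\right) = -6156$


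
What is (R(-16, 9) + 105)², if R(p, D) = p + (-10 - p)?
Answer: 9025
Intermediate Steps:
R(p, D) = -10
(R(-16, 9) + 105)² = (-10 + 105)² = 95² = 9025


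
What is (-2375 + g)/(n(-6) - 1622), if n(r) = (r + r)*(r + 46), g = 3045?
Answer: -335/1051 ≈ -0.31874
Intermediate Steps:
n(r) = 2*r*(46 + r) (n(r) = (2*r)*(46 + r) = 2*r*(46 + r))
(-2375 + g)/(n(-6) - 1622) = (-2375 + 3045)/(2*(-6)*(46 - 6) - 1622) = 670/(2*(-6)*40 - 1622) = 670/(-480 - 1622) = 670/(-2102) = 670*(-1/2102) = -335/1051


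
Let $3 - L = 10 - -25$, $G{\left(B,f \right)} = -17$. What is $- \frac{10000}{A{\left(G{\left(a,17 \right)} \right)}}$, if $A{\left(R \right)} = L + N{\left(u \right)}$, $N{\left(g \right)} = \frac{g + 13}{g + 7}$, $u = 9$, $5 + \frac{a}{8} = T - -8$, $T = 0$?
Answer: $\frac{16000}{49} \approx 326.53$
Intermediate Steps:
$a = 24$ ($a = -40 + 8 \left(0 - -8\right) = -40 + 8 \left(0 + 8\right) = -40 + 8 \cdot 8 = -40 + 64 = 24$)
$L = -32$ ($L = 3 - \left(10 - -25\right) = 3 - \left(10 + 25\right) = 3 - 35 = -32$)
$N{\left(g \right)} = \frac{13 + g}{7 + g}$
$A{\left(R \right)} = - \frac{245}{8}$ ($A{\left(R \right)} = -32 + \frac{13 + 9}{7 + 9} = -32 + \frac{1}{16} \cdot 22 = -32 + \frac{11}{8} = - \frac{245}{8}$)
$- \frac{10000}{A{\left(G{\left(a,17 \right)} \right)}} = - \frac{10000}{- \frac{245}{8}} = \left(-10000\right) \left(- \frac{8}{245}\right) = \frac{16000}{49}$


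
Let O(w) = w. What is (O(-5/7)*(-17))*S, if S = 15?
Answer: 1275/7 ≈ 182.14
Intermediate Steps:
(O(-5/7)*(-17))*S = (-5/7*(-17))*15 = (-5*⅐*(-17))*15 = -5/7*(-17)*15 = (85/7)*15 = 1275/7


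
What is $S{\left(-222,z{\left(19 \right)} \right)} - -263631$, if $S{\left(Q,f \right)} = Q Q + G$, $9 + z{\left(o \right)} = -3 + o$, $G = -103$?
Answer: $312812$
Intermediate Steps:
$z{\left(o \right)} = -12 + o$ ($z{\left(o \right)} = -9 + \left(-3 + o\right) = -12 + o$)
$S{\left(Q,f \right)} = -103 + Q^{2}$ ($S{\left(Q,f \right)} = Q Q - 103 = Q^{2} - 103 = -103 + Q^{2}$)
$S{\left(-222,z{\left(19 \right)} \right)} - -263631 = \left(-103 + \left(-222\right)^{2}\right) - -263631 = \left(-103 + 49284\right) + 263631 = 49181 + 263631 = 312812$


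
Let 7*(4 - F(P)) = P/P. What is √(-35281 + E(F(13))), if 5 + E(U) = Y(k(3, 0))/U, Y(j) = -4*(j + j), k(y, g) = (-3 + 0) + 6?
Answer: I*√317630/3 ≈ 187.86*I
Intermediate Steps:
F(P) = 27/7 (F(P) = 4 - P/(7*P) = 4 - ⅐*1 = 4 - ⅐ = 27/7)
k(y, g) = 3 (k(y, g) = -3 + 6 = 3)
Y(j) = -8*j
E(U) = -5 - 24/U (E(U) = -5 + (-8*3)/U = -5 - 24/U)
√(-35281 + E(F(13))) = √(-35281 + (-5 - 24/27/7)) = √(-35281 + (-5 - 24*7/27)) = √(-35281 + (-5 - 56/9)) = √(-35281 - 101/9) = √(-317630/9) = I*√317630/3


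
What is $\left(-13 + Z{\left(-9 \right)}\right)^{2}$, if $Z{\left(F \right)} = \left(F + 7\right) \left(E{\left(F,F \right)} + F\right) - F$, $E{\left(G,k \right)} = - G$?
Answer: $16$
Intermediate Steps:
$Z{\left(F \right)} = - F$ ($Z{\left(F \right)} = \left(F + 7\right) \left(- F + F\right) - F = \left(7 + F\right) 0 - F = 0 - F = - F$)
$\left(-13 + Z{\left(-9 \right)}\right)^{2} = \left(-13 - -9\right)^{2} = \left(-13 + 9\right)^{2} = \left(-4\right)^{2} = 16$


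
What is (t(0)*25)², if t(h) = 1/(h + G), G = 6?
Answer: 625/36 ≈ 17.361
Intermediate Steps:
t(h) = 1/(6 + h) (t(h) = 1/(h + 6) = 1/(6 + h))
(t(0)*25)² = (25/(6 + 0))² = (25/6)² = 625/36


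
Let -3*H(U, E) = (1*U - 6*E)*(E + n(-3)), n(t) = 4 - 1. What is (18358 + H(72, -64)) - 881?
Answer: 26749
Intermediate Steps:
n(t) = 3
H(U, E) = -(3 + E)*(U - 6*E)/3 (H(U, E) = -(1*U - 6*E)*(E + 3)/3 = -(U - 6*E)*(3 + E)/3 = -(3 + E)*(U - 6*E)/3)
(18358 + H(72, -64)) - 881 = (18358 + (-1*72 + 2*(-64)² + 6*(-64) - ⅓*(-64)*72)) - 881 = (18358 + (-72 + 2*4096 - 384 + 1536)) - 881 = (18358 + (-72 + 8192 - 384 + 1536)) - 881 = (18358 + 9272) - 881 = 27630 - 881 = 26749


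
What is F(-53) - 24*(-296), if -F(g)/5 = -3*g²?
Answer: 49239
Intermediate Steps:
F(g) = 15*g² (F(g) = -(-15)*g² = 15*g²)
F(-53) - 24*(-296) = 15*(-53)² - 24*(-296) = 15*2809 - 1*(-7104) = 42135 + 7104 = 49239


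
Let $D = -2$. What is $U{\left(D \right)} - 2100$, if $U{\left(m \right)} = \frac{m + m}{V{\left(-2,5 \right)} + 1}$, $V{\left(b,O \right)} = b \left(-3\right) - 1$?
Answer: $- \frac{6302}{3} \approx -2100.7$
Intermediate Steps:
$V{\left(b,O \right)} = -1 - 3 b$ ($V{\left(b,O \right)} = - 3 b - 1 = -1 - 3 b$)
$U{\left(m \right)} = \frac{m}{3}$ ($U{\left(m \right)} = \frac{m + m}{\left(-1 - -6\right) + 1} = \frac{2 m}{\left(-1 + 6\right) + 1} = \frac{2 m}{5 + 1} = \frac{2 m}{6} = 2 m \frac{1}{6} = \frac{m}{3}$)
$U{\left(D \right)} - 2100 = \frac{1}{3} \left(-2\right) - 2100 = - \frac{2}{3} - 2100 = - \frac{6302}{3}$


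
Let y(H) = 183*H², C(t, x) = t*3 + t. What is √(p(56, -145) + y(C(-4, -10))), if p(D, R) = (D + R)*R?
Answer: √59753 ≈ 244.44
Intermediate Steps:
C(t, x) = 4*t (C(t, x) = 3*t + t = 4*t)
p(D, R) = R*(D + R)
√(p(56, -145) + y(C(-4, -10))) = √(-145*(56 - 145) + 183*(4*(-4))²) = √(-145*(-89) + 183*(-16)²) = √(12905 + 183*256) = √(12905 + 46848) = √59753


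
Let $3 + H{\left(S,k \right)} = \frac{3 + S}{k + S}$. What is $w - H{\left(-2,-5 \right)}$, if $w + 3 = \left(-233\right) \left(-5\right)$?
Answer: $\frac{8156}{7} \approx 1165.1$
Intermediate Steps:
$w = 1162$ ($w = -3 - -1165 = -3 + 1165 = 1162$)
$H{\left(S,k \right)} = -3 + \frac{3 + S}{S + k}$ ($H{\left(S,k \right)} = -3 + \frac{3 + S}{k + S} = -3 + \frac{3 + S}{S + k}$)
$w - H{\left(-2,-5 \right)} = 1162 - \frac{3 - -15 - -4}{-2 - 5} = 1162 - \frac{3 + 15 + 4}{-7} = 1162 - \left(- \frac{1}{7}\right) 22 = 1162 - - \frac{22}{7} = 1162 + \frac{22}{7} = \frac{8156}{7}$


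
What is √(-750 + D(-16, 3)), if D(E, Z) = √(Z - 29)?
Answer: √(-750 + I*√26) ≈ 0.09309 + 27.386*I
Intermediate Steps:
D(E, Z) = √(-29 + Z)
√(-750 + D(-16, 3)) = √(-750 + √(-29 + 3)) = √(-750 + √(-26)) = √(-750 + I*√26)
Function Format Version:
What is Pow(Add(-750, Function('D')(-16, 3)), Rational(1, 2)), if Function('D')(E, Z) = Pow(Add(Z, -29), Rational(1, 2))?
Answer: Pow(Add(-750, Mul(I, Pow(26, Rational(1, 2)))), Rational(1, 2)) ≈ Add(0.09309, Mul(27.386, I))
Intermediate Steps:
Function('D')(E, Z) = Pow(Add(-29, Z), Rational(1, 2))
Pow(Add(-750, Function('D')(-16, 3)), Rational(1, 2)) = Pow(Add(-750, Pow(Add(-29, 3), Rational(1, 2))), Rational(1, 2)) = Pow(Add(-750, Pow(-26, Rational(1, 2))), Rational(1, 2)) = Pow(Add(-750, Mul(I, Pow(26, Rational(1, 2)))), Rational(1, 2))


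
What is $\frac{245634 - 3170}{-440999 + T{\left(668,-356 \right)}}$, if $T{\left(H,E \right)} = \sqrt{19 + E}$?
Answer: $- \frac{53463190768}{97240059169} - \frac{121232 i \sqrt{337}}{97240059169} \approx -0.54981 - 2.2887 \cdot 10^{-5} i$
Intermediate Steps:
$\frac{245634 - 3170}{-440999 + T{\left(668,-356 \right)}} = \frac{245634 - 3170}{-440999 + \sqrt{19 - 356}} = \frac{242464}{-440999 + \sqrt{-337}} = \frac{242464}{-440999 + i \sqrt{337}}$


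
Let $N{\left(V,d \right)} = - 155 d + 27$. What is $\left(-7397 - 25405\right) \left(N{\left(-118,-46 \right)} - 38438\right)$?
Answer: $1026079362$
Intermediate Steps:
$N{\left(V,d \right)} = 27 - 155 d$
$\left(-7397 - 25405\right) \left(N{\left(-118,-46 \right)} - 38438\right) = \left(-7397 - 25405\right) \left(\left(27 - -7130\right) - 38438\right) = - 32802 \left(\left(27 + 7130\right) - 38438\right) = - 32802 \left(7157 - 38438\right) = \left(-32802\right) \left(-31281\right) = 1026079362$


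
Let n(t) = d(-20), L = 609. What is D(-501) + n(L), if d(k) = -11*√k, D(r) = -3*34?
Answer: -102 - 22*I*√5 ≈ -102.0 - 49.193*I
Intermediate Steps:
D(r) = -102
n(t) = -22*I*√5
D(-501) + n(L) = -102 - 22*I*√5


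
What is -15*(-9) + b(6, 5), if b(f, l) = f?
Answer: 141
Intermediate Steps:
-15*(-9) + b(6, 5) = -15*(-9) + 6 = 135 + 6 = 141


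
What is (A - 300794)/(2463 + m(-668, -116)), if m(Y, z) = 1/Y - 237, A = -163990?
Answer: -310475712/1486967 ≈ -208.80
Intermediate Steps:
m(Y, z) = -237 + 1/Y
(A - 300794)/(2463 + m(-668, -116)) = (-163990 - 300794)/(2463 + (-237 + 1/(-668))) = -464784/(2463 + (-237 - 1/668)) = -464784/(2463 - 158317/668) = -464784/1486967/668 = -464784*668/1486967 = -310475712/1486967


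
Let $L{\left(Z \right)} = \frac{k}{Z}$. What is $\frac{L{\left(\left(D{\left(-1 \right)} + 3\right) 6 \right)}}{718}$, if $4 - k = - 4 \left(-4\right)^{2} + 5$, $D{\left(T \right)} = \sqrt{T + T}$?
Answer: $\frac{63}{15796} - \frac{21 i \sqrt{2}}{15796} \approx 0.0039883 - 0.0018801 i$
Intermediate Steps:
$D{\left(T \right)} = \sqrt{2} \sqrt{T}$ ($D{\left(T \right)} = \sqrt{2 T} = \sqrt{2} \sqrt{T}$)
$k = 63$ ($k = 4 - \left(- 4 \left(-4\right)^{2} + 5\right) = 4 - \left(\left(-4\right) 16 + 5\right) = 4 - \left(-64 + 5\right) = 4 - -59 = 4 + 59 = 63$)
$L{\left(Z \right)} = \frac{63}{Z}$
$\frac{L{\left(\left(D{\left(-1 \right)} + 3\right) 6 \right)}}{718} = \frac{63 \frac{1}{\left(\sqrt{2} \sqrt{-1} + 3\right) 6}}{718} = \frac{63}{\left(\sqrt{2} i + 3\right) 6} \cdot \frac{1}{718} = \frac{63}{\left(i \sqrt{2} + 3\right) 6} \cdot \frac{1}{718} = \frac{63}{\left(3 + i \sqrt{2}\right) 6} \cdot \frac{1}{718} = \frac{63}{18 + 6 i \sqrt{2}} \cdot \frac{1}{718} = \frac{63}{718 \left(18 + 6 i \sqrt{2}\right)}$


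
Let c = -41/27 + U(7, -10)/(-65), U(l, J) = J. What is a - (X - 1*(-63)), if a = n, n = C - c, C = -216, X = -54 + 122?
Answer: -121318/351 ≈ -345.64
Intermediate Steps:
X = 68
c = -479/351 (c = -41/27 - 10/(-65) = -41*1/27 - 10*(-1/65) = -41/27 + 2/13 = -479/351 ≈ -1.3647)
n = -75337/351 (n = -216 - 1*(-479/351) = -216 + 479/351 = -75337/351 ≈ -214.64)
a = -75337/351 ≈ -214.64
a - (X - 1*(-63)) = -75337/351 - (68 - 1*(-63)) = -75337/351 - (68 + 63) = -75337/351 - 1*131 = -75337/351 - 131 = -121318/351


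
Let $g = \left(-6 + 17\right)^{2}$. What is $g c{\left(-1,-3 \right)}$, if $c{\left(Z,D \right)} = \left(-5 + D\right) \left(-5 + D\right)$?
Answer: $7744$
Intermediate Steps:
$c{\left(Z,D \right)} = \left(-5 + D\right)^{2}$
$g = 121$ ($g = 11^{2} = 121$)
$g c{\left(-1,-3 \right)} = 121 \left(-5 - 3\right)^{2} = 121 \left(-8\right)^{2} = 121 \cdot 64 = 7744$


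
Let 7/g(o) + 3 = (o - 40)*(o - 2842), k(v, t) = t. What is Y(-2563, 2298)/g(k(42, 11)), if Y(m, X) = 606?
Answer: 7107168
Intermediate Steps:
g(o) = 7/(-3 + (-2842 + o)*(-40 + o)) (g(o) = 7/(-3 + (o - 40)*(o - 2842)) = 7/(-3 + (-40 + o)*(-2842 + o)) = 7/(-3 + (-2842 + o)*(-40 + o)))
Y(-2563, 2298)/g(k(42, 11)) = 606/((7/(113677 + 11² - 2882*11))) = 606/((7/(113677 + 121 - 31702))) = 606/((7/82096)) = 606/((7*(1/82096))) = 606/(1/11728) = 606*11728 = 7107168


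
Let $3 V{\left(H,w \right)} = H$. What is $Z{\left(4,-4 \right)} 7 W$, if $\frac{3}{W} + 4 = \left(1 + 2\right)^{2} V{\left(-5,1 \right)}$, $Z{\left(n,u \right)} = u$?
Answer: $\frac{84}{19} \approx 4.4211$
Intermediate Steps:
$V{\left(H,w \right)} = \frac{H}{3}$
$W = - \frac{3}{19}$ ($W = \frac{3}{-4 + \left(1 + 2\right)^{2} \cdot \frac{1}{3} \left(-5\right)} = \frac{3}{-4 + 3^{2} \left(- \frac{5}{3}\right)} = \frac{3}{-4 + 9 \left(- \frac{5}{3}\right)} = \frac{3}{-4 - 15} = \frac{3}{-19} = 3 \left(- \frac{1}{19}\right) = - \frac{3}{19} \approx -0.15789$)
$Z{\left(4,-4 \right)} 7 W = \left(-4\right) 7 \left(- \frac{3}{19}\right) = \left(-28\right) \left(- \frac{3}{19}\right) = \frac{84}{19}$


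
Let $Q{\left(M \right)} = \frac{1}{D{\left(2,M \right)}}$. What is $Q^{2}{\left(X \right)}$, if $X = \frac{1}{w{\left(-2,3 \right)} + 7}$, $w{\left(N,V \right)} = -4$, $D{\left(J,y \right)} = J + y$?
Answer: $\frac{9}{49} \approx 0.18367$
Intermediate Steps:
$X = \frac{1}{3}$ ($X = \frac{1}{-4 + 7} = \frac{1}{3} \approx 0.33333$)
$Q{\left(M \right)} = \frac{1}{2 + M}$
$Q^{2}{\left(X \right)} = \left(\frac{1}{2 + \frac{1}{3}}\right)^{2} = \left(\frac{1}{\frac{7}{3}}\right)^{2} = \left(\frac{3}{7}\right)^{2} = \frac{9}{49}$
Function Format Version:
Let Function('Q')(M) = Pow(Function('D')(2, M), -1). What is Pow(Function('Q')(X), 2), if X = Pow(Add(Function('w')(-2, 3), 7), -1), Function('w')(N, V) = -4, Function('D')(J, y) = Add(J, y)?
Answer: Rational(9, 49) ≈ 0.18367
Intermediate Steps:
X = Rational(1, 3) (X = Pow(Add(-4, 7), -1) = Pow(3, -1) = Rational(1, 3) ≈ 0.33333)
Function('Q')(M) = Pow(Add(2, M), -1)
Pow(Function('Q')(X), 2) = Pow(Pow(Add(2, Rational(1, 3)), -1), 2) = Pow(Pow(Rational(7, 3), -1), 2) = Pow(Rational(3, 7), 2) = Rational(9, 49)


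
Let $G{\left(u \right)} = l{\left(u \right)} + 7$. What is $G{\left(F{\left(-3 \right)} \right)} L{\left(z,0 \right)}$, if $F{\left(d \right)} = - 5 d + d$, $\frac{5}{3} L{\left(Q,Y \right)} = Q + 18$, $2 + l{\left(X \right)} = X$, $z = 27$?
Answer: $459$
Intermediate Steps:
$l{\left(X \right)} = -2 + X$
$L{\left(Q,Y \right)} = \frac{54}{5} + \frac{3 Q}{5}$ ($L{\left(Q,Y \right)} = \frac{3 \left(Q + 18\right)}{5} = \frac{3 \left(18 + Q\right)}{5} = \frac{54}{5} + \frac{3 Q}{5}$)
$F{\left(d \right)} = - 4 d$
$G{\left(u \right)} = 5 + u$ ($G{\left(u \right)} = \left(-2 + u\right) + 7 = 5 + u$)
$G{\left(F{\left(-3 \right)} \right)} L{\left(z,0 \right)} = \left(5 - -12\right) \left(\frac{54}{5} + \frac{3}{5} \cdot 27\right) = \left(5 + 12\right) \left(\frac{54}{5} + \frac{81}{5}\right) = 17 \cdot 27 = 459$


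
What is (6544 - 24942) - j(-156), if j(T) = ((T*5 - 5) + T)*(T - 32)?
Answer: -195306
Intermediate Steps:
j(T) = (-32 + T)*(-5 + 6*T) (j(T) = ((5*T - 5) + T)*(-32 + T) = ((-5 + 5*T) + T)*(-32 + T) = (-5 + 6*T)*(-32 + T) = (-32 + T)*(-5 + 6*T))
(6544 - 24942) - j(-156) = (6544 - 24942) - (160 - 197*(-156) + 6*(-156)²) = -18398 - (160 + 30732 + 6*24336) = -18398 - (160 + 30732 + 146016) = -18398 - 1*176908 = -18398 - 176908 = -195306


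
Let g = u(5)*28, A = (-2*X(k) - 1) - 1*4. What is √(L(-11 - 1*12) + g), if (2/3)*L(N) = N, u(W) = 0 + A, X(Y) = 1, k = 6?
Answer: I*√922/2 ≈ 15.182*I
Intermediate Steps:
A = -7 (A = (-2*1 - 1) - 1*4 = (-2 - 1) - 4 = -3 - 4 = -7)
u(W) = -7 (u(W) = 0 - 7 = -7)
L(N) = 3*N/2
g = -196 (g = -7*28 = -196)
√(L(-11 - 1*12) + g) = √(3*(-11 - 1*12)/2 - 196) = √(3*(-11 - 12)/2 - 196) = √((3/2)*(-23) - 196) = √(-69/2 - 196) = √(-461/2) = I*√922/2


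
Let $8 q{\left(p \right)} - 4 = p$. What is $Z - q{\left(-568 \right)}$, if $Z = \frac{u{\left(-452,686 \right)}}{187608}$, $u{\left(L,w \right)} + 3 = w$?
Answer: $\frac{13227047}{187608} \approx 70.504$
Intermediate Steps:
$q{\left(p \right)} = \frac{1}{2} + \frac{p}{8}$
$u{\left(L,w \right)} = -3 + w$
$Z = \frac{683}{187608}$ ($Z = \frac{-3 + 686}{187608} = 683 \cdot \frac{1}{187608} = \frac{683}{187608} \approx 0.0036406$)
$Z - q{\left(-568 \right)} = \frac{683}{187608} - \left(\frac{1}{2} + \frac{1}{8} \left(-568\right)\right) = \frac{683}{187608} - \left(\frac{1}{2} - 71\right) = \frac{683}{187608} - - \frac{141}{2} = \frac{683}{187608} + \frac{141}{2} = \frac{13227047}{187608}$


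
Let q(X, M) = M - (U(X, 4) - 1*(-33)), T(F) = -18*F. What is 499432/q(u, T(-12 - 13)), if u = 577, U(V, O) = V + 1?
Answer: -499432/161 ≈ -3102.1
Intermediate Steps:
U(V, O) = 1 + V
q(X, M) = -34 + M - X (q(X, M) = M - ((1 + X) - 1*(-33)) = M - ((1 + X) + 33) = M - (34 + X) = M + (-34 - X) = -34 + M - X)
499432/q(u, T(-12 - 13)) = 499432/(-34 - 18*(-12 - 13) - 1*577) = 499432/(-34 - 18*(-25) - 577) = 499432/(-34 + 450 - 577) = 499432/(-161) = 499432*(-1/161) = -499432/161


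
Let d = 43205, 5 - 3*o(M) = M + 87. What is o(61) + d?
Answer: 129472/3 ≈ 43157.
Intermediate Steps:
o(M) = -82/3 - M/3 (o(M) = 5/3 - (M + 87)/3 = 5/3 - (87 + M)/3 = 5/3 + (-29 - M/3) = -82/3 - M/3)
o(61) + d = (-82/3 - ⅓*61) + 43205 = (-82/3 - 61/3) + 43205 = -143/3 + 43205 = 129472/3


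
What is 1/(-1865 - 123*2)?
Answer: -1/2111 ≈ -0.00047371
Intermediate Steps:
1/(-1865 - 123*2) = 1/(-1865 - 246) = 1/(-2111) = -1/2111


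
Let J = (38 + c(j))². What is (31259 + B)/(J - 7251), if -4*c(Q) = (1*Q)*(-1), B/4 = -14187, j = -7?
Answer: 407824/94991 ≈ 4.2933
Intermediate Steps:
B = -56748 (B = 4*(-14187) = -56748)
c(Q) = Q/4 (c(Q) = -1*Q*(-1)/4 = -Q*(-1)/4 = -(-1)*Q/4 = Q/4)
J = 21025/16 (J = (38 + (¼)*(-7))² = (38 - 7/4)² = (145/4)² = 21025/16 ≈ 1314.1)
(31259 + B)/(J - 7251) = (31259 - 56748)/(21025/16 - 7251) = -25489/(-94991/16) = -25489*(-16/94991) = 407824/94991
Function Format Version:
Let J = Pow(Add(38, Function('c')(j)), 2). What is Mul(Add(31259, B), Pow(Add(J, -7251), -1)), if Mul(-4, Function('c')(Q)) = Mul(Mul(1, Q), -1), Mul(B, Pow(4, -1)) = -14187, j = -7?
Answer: Rational(407824, 94991) ≈ 4.2933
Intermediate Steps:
B = -56748 (B = Mul(4, -14187) = -56748)
Function('c')(Q) = Mul(Rational(1, 4), Q) (Function('c')(Q) = Mul(Rational(-1, 4), Mul(Mul(1, Q), -1)) = Mul(Rational(-1, 4), Mul(Q, -1)) = Mul(Rational(-1, 4), Mul(-1, Q)) = Mul(Rational(1, 4), Q))
J = Rational(21025, 16) (J = Pow(Add(38, Mul(Rational(1, 4), -7)), 2) = Pow(Add(38, Rational(-7, 4)), 2) = Pow(Rational(145, 4), 2) = Rational(21025, 16) ≈ 1314.1)
Mul(Add(31259, B), Pow(Add(J, -7251), -1)) = Mul(Add(31259, -56748), Pow(Add(Rational(21025, 16), -7251), -1)) = Mul(-25489, Pow(Rational(-94991, 16), -1)) = Mul(-25489, Rational(-16, 94991)) = Rational(407824, 94991)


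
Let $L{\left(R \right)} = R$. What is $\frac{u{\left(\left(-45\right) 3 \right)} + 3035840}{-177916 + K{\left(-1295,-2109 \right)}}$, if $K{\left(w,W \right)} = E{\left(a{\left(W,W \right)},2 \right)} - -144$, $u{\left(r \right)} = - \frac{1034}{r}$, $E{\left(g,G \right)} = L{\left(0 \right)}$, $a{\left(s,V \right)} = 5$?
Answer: $- \frac{204919717}{11999610} \approx -17.077$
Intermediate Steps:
$E{\left(g,G \right)} = 0$
$K{\left(w,W \right)} = 144$ ($K{\left(w,W \right)} = 0 - -144 = 0 + 144 = 144$)
$\frac{u{\left(\left(-45\right) 3 \right)} + 3035840}{-177916 + K{\left(-1295,-2109 \right)}} = \frac{- \frac{1034}{\left(-45\right) 3} + 3035840}{-177916 + 144} = \frac{- \frac{1034}{-135} + 3035840}{-177772} = \left(\left(-1034\right) \left(- \frac{1}{135}\right) + 3035840\right) \left(- \frac{1}{177772}\right) = \left(\frac{1034}{135} + 3035840\right) \left(- \frac{1}{177772}\right) = \frac{409839434}{135} \left(- \frac{1}{177772}\right) = - \frac{204919717}{11999610}$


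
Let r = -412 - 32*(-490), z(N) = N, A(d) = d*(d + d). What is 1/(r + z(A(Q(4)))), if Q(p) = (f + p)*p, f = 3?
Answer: 1/16836 ≈ 5.9397e-5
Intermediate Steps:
Q(p) = p*(3 + p) (Q(p) = (3 + p)*p = p*(3 + p))
A(d) = 2*d**2 (A(d) = d*(2*d) = 2*d**2)
r = 15268 (r = -412 + 15680 = 15268)
1/(r + z(A(Q(4)))) = 1/(15268 + 2*(4*(3 + 4))**2) = 1/(15268 + 2*(4*7)**2) = 1/(15268 + 2*28**2) = 1/(15268 + 2*784) = 1/(15268 + 1568) = 1/16836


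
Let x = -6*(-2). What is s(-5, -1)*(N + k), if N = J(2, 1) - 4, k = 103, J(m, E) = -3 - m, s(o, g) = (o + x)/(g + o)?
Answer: -329/3 ≈ -109.67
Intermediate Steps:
x = 12
s(o, g) = (12 + o)/(g + o) (s(o, g) = (o + 12)/(g + o) = (12 + o)/(g + o))
N = -9 (N = (-3 - 1*2) - 4 = (-3 - 2) - 1*4 = -5 - 4 = -9)
s(-5, -1)*(N + k) = ((12 - 5)/(-1 - 5))*(-9 + 103) = (7/(-6))*94 = -⅙*7*94 = -7/6*94 = -329/3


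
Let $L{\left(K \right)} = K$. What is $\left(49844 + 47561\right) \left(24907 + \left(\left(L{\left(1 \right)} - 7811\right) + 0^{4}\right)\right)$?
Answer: $1665333285$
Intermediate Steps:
$\left(49844 + 47561\right) \left(24907 + \left(\left(L{\left(1 \right)} - 7811\right) + 0^{4}\right)\right) = \left(49844 + 47561\right) \left(24907 + \left(\left(1 - 7811\right) + 0^{4}\right)\right) = 97405 \left(24907 + \left(-7810 + 0\right)\right) = 97405 \left(24907 - 7810\right) = 97405 \cdot 17097 = 1665333285$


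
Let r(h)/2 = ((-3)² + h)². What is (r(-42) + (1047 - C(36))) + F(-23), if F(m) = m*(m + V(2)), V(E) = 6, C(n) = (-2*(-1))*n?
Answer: 3544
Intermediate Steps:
C(n) = 2*n
r(h) = 2*(9 + h)² (r(h) = 2*((-3)² + h)² = 2*(9 + h)²)
F(m) = m*(6 + m) (F(m) = m*(m + 6) = m*(6 + m))
(r(-42) + (1047 - C(36))) + F(-23) = (2*(9 - 42)² + (1047 - 2*36)) - 23*(6 - 23) = (2*(-33)² + (1047 - 1*72)) - 23*(-17) = (2*1089 + (1047 - 72)) + 391 = (2178 + 975) + 391 = 3153 + 391 = 3544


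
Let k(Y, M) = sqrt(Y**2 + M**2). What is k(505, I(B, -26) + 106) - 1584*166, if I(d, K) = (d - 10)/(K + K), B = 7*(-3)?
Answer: -262944 + sqrt(720312449)/52 ≈ -2.6243e+5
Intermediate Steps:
B = -21
I(d, K) = (-10 + d)/(2*K) (I(d, K) = (-10 + d)/((2*K)) = (-10 + d)*(1/(2*K)) = (-10 + d)/(2*K))
k(Y, M) = sqrt(M**2 + Y**2)
k(505, I(B, -26) + 106) - 1584*166 = sqrt(((1/2)*(-10 - 21)/(-26) + 106)**2 + 505**2) - 1584*166 = sqrt(((1/2)*(-1/26)*(-31) + 106)**2 + 255025) - 262944 = sqrt((31/52 + 106)**2 + 255025) - 262944 = sqrt((5543/52)**2 + 255025) - 262944 = sqrt(30724849/2704 + 255025) - 262944 = sqrt(720312449/2704) - 262944 = sqrt(720312449)/52 - 262944 = -262944 + sqrt(720312449)/52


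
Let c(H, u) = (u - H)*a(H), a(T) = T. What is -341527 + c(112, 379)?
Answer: -311623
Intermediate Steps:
c(H, u) = H*(u - H) (c(H, u) = (u - H)*H = H*(u - H))
-341527 + c(112, 379) = -341527 + 112*(379 - 1*112) = -341527 + 112*(379 - 112) = -341527 + 112*267 = -341527 + 29904 = -311623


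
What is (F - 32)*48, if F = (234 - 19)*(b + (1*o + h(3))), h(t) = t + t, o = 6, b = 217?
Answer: 2361744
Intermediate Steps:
h(t) = 2*t
F = 49235 (F = (234 - 19)*(217 + (1*6 + 2*3)) = 215*(217 + (6 + 6)) = 215*(217 + 12) = 215*229 = 49235)
(F - 32)*48 = (49235 - 32)*48 = 49203*48 = 2361744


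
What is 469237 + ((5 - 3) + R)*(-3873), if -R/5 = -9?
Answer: 287206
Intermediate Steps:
R = 45 (R = -5*(-9) = 45)
469237 + ((5 - 3) + R)*(-3873) = 469237 + ((5 - 3) + 45)*(-3873) = 469237 + (2 + 45)*(-3873) = 469237 + 47*(-3873) = 469237 - 182031 = 287206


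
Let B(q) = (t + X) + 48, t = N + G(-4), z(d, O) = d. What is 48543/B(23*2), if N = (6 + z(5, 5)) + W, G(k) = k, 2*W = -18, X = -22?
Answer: 16181/8 ≈ 2022.6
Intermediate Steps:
W = -9 (W = (½)*(-18) = -9)
N = 2 (N = (6 + 5) - 9 = 11 - 9 = 2)
t = -2 (t = 2 - 4 = -2)
B(q) = 24 (B(q) = (-2 - 22) + 48 = -24 + 48 = 24)
48543/B(23*2) = 48543/24 = 48543*(1/24) = 16181/8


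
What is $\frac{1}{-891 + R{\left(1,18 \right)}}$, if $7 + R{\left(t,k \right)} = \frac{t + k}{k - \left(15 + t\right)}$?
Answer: $- \frac{2}{1777} \approx -0.0011255$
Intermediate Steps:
$R{\left(t,k \right)} = -7 + \frac{k + t}{-15 + k - t}$ ($R{\left(t,k \right)} = -7 + \frac{t + k}{k - \left(15 + t\right)} = -7 + \frac{k + t}{-15 + k - t}$)
$\frac{1}{-891 + R{\left(1,18 \right)}} = \frac{1}{-891 + \frac{-105 - 8 + 6 \cdot 18}{15 + 1 - 18}} = \frac{1}{-891 + \frac{-105 - 8 + 108}{15 + 1 - 18}} = \frac{1}{-891 + \frac{1}{-2} \left(-5\right)} = \frac{1}{-891 - - \frac{5}{2}} = \frac{1}{-891 + \frac{5}{2}} = \frac{1}{- \frac{1777}{2}} = - \frac{2}{1777}$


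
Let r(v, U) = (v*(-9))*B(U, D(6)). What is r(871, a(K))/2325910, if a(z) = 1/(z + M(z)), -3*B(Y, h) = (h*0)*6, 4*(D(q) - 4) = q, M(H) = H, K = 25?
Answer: 0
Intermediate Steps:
D(q) = 4 + q/4
B(Y, h) = 0 (B(Y, h) = -h*0*6/3 = -0*6 = -1/3*0 = 0)
a(z) = 1/(2*z) (a(z) = 1/(z + z) = 1/(2*z))
r(v, U) = 0 (r(v, U) = (v*(-9))*0 = -9*v*0 = 0)
r(871, a(K))/2325910 = 0/2325910 = 0*(1/2325910) = 0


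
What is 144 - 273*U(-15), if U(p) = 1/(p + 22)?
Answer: 105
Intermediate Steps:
U(p) = 1/(22 + p)
144 - 273*U(-15) = 144 - 273/(22 - 15) = 144 - 273/7 = 144 - 273*⅐ = 144 - 39 = 105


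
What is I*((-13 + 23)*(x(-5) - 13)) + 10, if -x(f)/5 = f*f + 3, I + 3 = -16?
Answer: 29080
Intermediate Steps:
I = -19 (I = -3 - 16 = -19)
x(f) = -15 - 5*f**2 (x(f) = -5*(f*f + 3) = -5*(f**2 + 3) = -5*(3 + f**2) = -15 - 5*f**2)
I*((-13 + 23)*(x(-5) - 13)) + 10 = -19*(-13 + 23)*((-15 - 5*(-5)**2) - 13) + 10 = -190*((-15 - 5*25) - 13) + 10 = -190*((-15 - 125) - 13) + 10 = -190*(-140 - 13) + 10 = -190*(-153) + 10 = -19*(-1530) + 10 = 29070 + 10 = 29080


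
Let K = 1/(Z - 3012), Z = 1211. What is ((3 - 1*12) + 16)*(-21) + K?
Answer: -264748/1801 ≈ -147.00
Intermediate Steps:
K = -1/1801 (K = 1/(1211 - 3012) = 1/(-1801) = -1/1801 ≈ -0.00055525)
((3 - 1*12) + 16)*(-21) + K = ((3 - 1*12) + 16)*(-21) - 1/1801 = ((3 - 12) + 16)*(-21) - 1/1801 = (-9 + 16)*(-21) - 1/1801 = 7*(-21) - 1/1801 = -147 - 1/1801 = -264748/1801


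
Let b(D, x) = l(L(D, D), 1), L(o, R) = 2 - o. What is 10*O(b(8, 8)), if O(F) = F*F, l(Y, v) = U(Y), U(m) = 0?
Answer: 0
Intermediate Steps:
l(Y, v) = 0
b(D, x) = 0
O(F) = F²
10*O(b(8, 8)) = 10*0² = 10*0 = 0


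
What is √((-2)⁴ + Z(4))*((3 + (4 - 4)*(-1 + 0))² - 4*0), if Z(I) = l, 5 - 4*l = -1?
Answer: 9*√70/2 ≈ 37.650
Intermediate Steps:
l = 3/2 (l = 5/4 - ¼*(-1) = 5/4 + ¼ = 3/2 ≈ 1.5000)
Z(I) = 3/2
√((-2)⁴ + Z(4))*((3 + (4 - 4)*(-1 + 0))² - 4*0) = √((-2)⁴ + 3/2)*((3 + (4 - 4)*(-1 + 0))² - 4*0) = √(16 + 3/2)*((3 + 0*(-1))² + 0) = √(35/2)*((3 + 0)² + 0) = (√70/2)*(3² + 0) = (√70/2)*(9 + 0) = (√70/2)*9 = 9*√70/2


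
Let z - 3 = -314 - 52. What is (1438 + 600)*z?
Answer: -739794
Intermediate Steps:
z = -363 (z = 3 + (-314 - 52) = 3 - 366 = -363)
(1438 + 600)*z = (1438 + 600)*(-363) = 2038*(-363) = -739794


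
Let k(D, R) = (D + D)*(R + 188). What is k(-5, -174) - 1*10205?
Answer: -10345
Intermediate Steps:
k(D, R) = 2*D*(188 + R) (k(D, R) = (2*D)*(188 + R) = 2*D*(188 + R))
k(-5, -174) - 1*10205 = 2*(-5)*(188 - 174) - 1*10205 = 2*(-5)*14 - 10205 = -140 - 10205 = -10345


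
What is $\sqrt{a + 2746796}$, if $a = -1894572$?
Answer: $16 \sqrt{3329} \approx 923.16$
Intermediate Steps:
$\sqrt{a + 2746796} = \sqrt{-1894572 + 2746796} = \sqrt{852224} = 16 \sqrt{3329}$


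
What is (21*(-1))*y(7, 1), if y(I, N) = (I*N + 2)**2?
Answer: -1701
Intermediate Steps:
y(I, N) = (2 + I*N)**2
(21*(-1))*y(7, 1) = (21*(-1))*(2 + 7*1)**2 = -21*(2 + 7)**2 = -21*9**2 = -21*81 = -1701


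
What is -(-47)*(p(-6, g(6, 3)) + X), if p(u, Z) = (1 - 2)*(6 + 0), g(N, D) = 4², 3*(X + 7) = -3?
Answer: -658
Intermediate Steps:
X = -8 (X = -7 + (⅓)*(-3) = -7 - 1 = -8)
g(N, D) = 16
p(u, Z) = -6 (p(u, Z) = -1*6 = -6)
-(-47)*(p(-6, g(6, 3)) + X) = -(-47)*(-6 - 8) = -(-47)*(-14) = -1*658 = -658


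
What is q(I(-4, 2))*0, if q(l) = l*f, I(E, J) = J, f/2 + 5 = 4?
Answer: 0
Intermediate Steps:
f = -2 (f = -10 + 2*4 = -10 + 8 = -2)
q(l) = -2*l (q(l) = l*(-2) = -2*l)
q(I(-4, 2))*0 = -2*2*0 = -4*0 = 0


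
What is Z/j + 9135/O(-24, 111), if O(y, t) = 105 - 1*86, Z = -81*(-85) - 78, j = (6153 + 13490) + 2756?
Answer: 204744198/425581 ≈ 481.09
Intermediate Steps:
j = 22399 (j = 19643 + 2756 = 22399)
Z = 6807 (Z = 6885 - 78 = 6807)
O(y, t) = 19 (O(y, t) = 105 - 86 = 19)
Z/j + 9135/O(-24, 111) = 6807/22399 + 9135/19 = 204744198/425581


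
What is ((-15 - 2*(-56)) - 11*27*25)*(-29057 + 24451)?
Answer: 33752768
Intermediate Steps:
((-15 - 2*(-56)) - 11*27*25)*(-29057 + 24451) = ((-15 + 112) - 297*25)*(-4606) = (97 - 7425)*(-4606) = -7328*(-4606) = 33752768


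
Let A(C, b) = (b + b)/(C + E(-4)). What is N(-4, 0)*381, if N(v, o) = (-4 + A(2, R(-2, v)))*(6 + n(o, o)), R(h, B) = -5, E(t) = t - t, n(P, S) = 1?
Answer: -24003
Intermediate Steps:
E(t) = 0
A(C, b) = 2*b/C (A(C, b) = (b + b)/(C + 0) = (2*b)/C = 2*b/C)
N(v, o) = -63 (N(v, o) = (-4 + 2*(-5)/2)*(6 + 1) = (-4 + 2*(-5)*(½))*7 = (-4 - 5)*7 = -9*7 = -63)
N(-4, 0)*381 = -63*381 = -24003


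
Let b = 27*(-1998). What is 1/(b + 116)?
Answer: -1/53830 ≈ -1.8577e-5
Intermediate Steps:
b = -53946
1/(b + 116) = 1/(-53946 + 116) = 1/(-53830) = -1/53830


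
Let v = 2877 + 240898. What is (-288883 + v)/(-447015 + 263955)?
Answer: 1253/5085 ≈ 0.24641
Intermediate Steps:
v = 243775
(-288883 + v)/(-447015 + 263955) = (-288883 + 243775)/(-447015 + 263955) = -45108/(-183060) = -45108*(-1/183060) = 1253/5085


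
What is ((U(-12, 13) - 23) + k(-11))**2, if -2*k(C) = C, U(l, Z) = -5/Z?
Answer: 216225/676 ≈ 319.86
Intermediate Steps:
k(C) = -C/2
((U(-12, 13) - 23) + k(-11))**2 = ((-5/13 - 23) - 1/2*(-11))**2 = ((-5*1/13 - 23) + 11/2)**2 = ((-5/13 - 23) + 11/2)**2 = (-304/13 + 11/2)**2 = (-465/26)**2 = 216225/676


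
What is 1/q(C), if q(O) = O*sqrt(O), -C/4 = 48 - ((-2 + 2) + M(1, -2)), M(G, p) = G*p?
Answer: I*sqrt(2)/4000 ≈ 0.00035355*I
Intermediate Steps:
C = -200 (C = -4*(48 - ((-2 + 2) + 1*(-2))) = -4*(48 - (0 - 2)) = -4*(48 - 1*(-2)) = -4*(48 + 2) = -4*50 = -200)
q(O) = O**(3/2)
1/q(C) = 1/((-200)**(3/2)) = 1/(-2000*I*sqrt(2)) = I*sqrt(2)/4000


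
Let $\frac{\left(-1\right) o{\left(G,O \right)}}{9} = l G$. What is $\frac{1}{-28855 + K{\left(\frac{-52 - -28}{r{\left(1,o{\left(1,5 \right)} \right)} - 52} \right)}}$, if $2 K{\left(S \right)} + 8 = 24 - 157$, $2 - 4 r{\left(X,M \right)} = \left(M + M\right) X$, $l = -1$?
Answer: $- \frac{2}{57851} \approx -3.4572 \cdot 10^{-5}$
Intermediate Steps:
$o{\left(G,O \right)} = 9 G$ ($o{\left(G,O \right)} = - 9 \left(- G\right) = 9 G$)
$r{\left(X,M \right)} = \frac{1}{2} - \frac{M X}{2}$ ($r{\left(X,M \right)} = \frac{1}{2} - \frac{\left(M + M\right) X}{4} = \frac{1}{2} - \frac{2 M X}{4} = \frac{1}{2} - \frac{M X}{2}$)
$K{\left(S \right)} = - \frac{141}{2}$ ($K{\left(S \right)} = -4 + \frac{24 - 157}{2} = -4 + \frac{1}{2} \left(-133\right) = -4 - \frac{133}{2} = - \frac{141}{2}$)
$\frac{1}{-28855 + K{\left(\frac{-52 - -28}{r{\left(1,o{\left(1,5 \right)} \right)} - 52} \right)}} = \frac{1}{-28855 - \frac{141}{2}} = \frac{1}{- \frac{57851}{2}} = - \frac{2}{57851}$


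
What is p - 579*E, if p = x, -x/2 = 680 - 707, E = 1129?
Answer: -653637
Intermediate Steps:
x = 54 (x = -2*(680 - 707) = -2*(-27) = 54)
p = 54
p - 579*E = 54 - 579*1129 = 54 - 653691 = -653637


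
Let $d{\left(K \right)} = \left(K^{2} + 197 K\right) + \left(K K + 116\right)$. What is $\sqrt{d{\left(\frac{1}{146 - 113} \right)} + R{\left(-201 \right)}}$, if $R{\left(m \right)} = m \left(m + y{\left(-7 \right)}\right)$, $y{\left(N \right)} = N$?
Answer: $\frac{\sqrt{45661739}}{33} \approx 204.77$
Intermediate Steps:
$R{\left(m \right)} = m \left(-7 + m\right)$ ($R{\left(m \right)} = m \left(m - 7\right) = m \left(-7 + m\right)$)
$d{\left(K \right)} = 116 + 2 K^{2} + 197 K$ ($d{\left(K \right)} = \left(K^{2} + 197 K\right) + \left(K^{2} + 116\right) = \left(K^{2} + 197 K\right) + \left(116 + K^{2}\right) = 116 + 2 K^{2} + 197 K$)
$\sqrt{d{\left(\frac{1}{146 - 113} \right)} + R{\left(-201 \right)}} = \sqrt{\left(116 + 2 \left(\frac{1}{146 - 113}\right)^{2} + \frac{197}{146 - 113}\right) - 201 \left(-7 - 201\right)} = \sqrt{\left(116 + 2 \left(\frac{1}{33}\right)^{2} + \frac{197}{33}\right) - -41808} = \sqrt{\left(116 + \frac{2}{1089} + 197 \cdot \frac{1}{33}\right) + 41808} = \sqrt{\left(116 + 2 \cdot \frac{1}{1089} + \frac{197}{33}\right) + 41808} = \sqrt{\left(116 + \frac{2}{1089} + \frac{197}{33}\right) + 41808} = \sqrt{\frac{132827}{1089} + 41808} = \sqrt{\frac{45661739}{1089}} = \frac{\sqrt{45661739}}{33}$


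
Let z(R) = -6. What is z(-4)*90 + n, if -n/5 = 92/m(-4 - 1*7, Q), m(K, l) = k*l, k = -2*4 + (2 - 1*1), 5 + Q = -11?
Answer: -15235/28 ≈ -544.11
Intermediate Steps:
Q = -16 (Q = -5 - 11 = -16)
k = -7 (k = -8 + (2 - 1) = -8 + 1 = -7)
m(K, l) = -7*l
n = -115/28 (n = -460/((-7*(-16))) = -460/112 = -5*23/28 = -115/28 ≈ -4.1071)
z(-4)*90 + n = -6*90 - 115/28 = -540 - 115/28 = -15235/28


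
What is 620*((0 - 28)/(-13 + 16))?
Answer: -17360/3 ≈ -5786.7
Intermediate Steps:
620*((0 - 28)/(-13 + 16)) = 620*(-28/3) = -17360/3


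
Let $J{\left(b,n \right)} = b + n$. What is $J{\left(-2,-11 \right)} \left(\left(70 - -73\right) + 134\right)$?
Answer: $-3601$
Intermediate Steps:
$J{\left(-2,-11 \right)} \left(\left(70 - -73\right) + 134\right) = \left(-2 - 11\right) \left(\left(70 - -73\right) + 134\right) = - 13 \left(\left(70 + 73\right) + 134\right) = - 13 \left(143 + 134\right) = \left(-13\right) 277 = -3601$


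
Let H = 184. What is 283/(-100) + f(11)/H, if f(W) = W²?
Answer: -9993/4600 ≈ -2.1724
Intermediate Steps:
283/(-100) + f(11)/H = 283/(-100) + 11²/184 = 283*(-1/100) + 121*(1/184) = -283/100 + 121/184 = -9993/4600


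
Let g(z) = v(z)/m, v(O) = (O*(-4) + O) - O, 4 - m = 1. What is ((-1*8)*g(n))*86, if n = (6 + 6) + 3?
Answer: 13760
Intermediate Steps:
m = 3 (m = 4 - 1*1 = 4 - 1 = 3)
n = 15 (n = 12 + 3 = 15)
v(O) = -4*O (v(O) = (-4*O + O) - O = -3*O - O = -4*O)
g(z) = -4*z/3
((-1*8)*g(n))*86 = ((-1*8)*(-4/3*15))*86 = -8*(-20)*86 = 160*86 = 13760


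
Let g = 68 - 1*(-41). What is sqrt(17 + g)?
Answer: 3*sqrt(14) ≈ 11.225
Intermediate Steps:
g = 109 (g = 68 + 41 = 109)
sqrt(17 + g) = sqrt(17 + 109) = sqrt(126) = 3*sqrt(14)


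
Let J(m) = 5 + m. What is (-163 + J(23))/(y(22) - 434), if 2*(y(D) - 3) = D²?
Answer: 5/7 ≈ 0.71429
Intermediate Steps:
y(D) = 3 + D²/2
(-163 + J(23))/(y(22) - 434) = (-163 + (5 + 23))/((3 + (½)*22²) - 434) = (-163 + 28)/((3 + (½)*484) - 434) = -135/((3 + 242) - 434) = -135/(245 - 434) = -135/(-189) = -135*(-1/189) = 5/7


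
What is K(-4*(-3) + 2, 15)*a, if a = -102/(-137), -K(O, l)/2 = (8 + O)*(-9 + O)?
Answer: -22440/137 ≈ -163.80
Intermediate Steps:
K(O, l) = -2*(-9 + O)*(8 + O) (K(O, l) = -2*(8 + O)*(-9 + O) = -2*(-9 + O)*(8 + O))
a = 102/137 (a = -102*(-1/137) = 102/137 ≈ 0.74453)
K(-4*(-3) + 2, 15)*a = (144 - 2*(-4*(-3) + 2)² + 2*(-4*(-3) + 2))*(102/137) = (144 - 2*(12 + 2)² + 2*(12 + 2))*(102/137) = (144 - 2*14² + 2*14)*(102/137) = (144 - 2*196 + 28)*(102/137) = (144 - 392 + 28)*(102/137) = -220*102/137 = -22440/137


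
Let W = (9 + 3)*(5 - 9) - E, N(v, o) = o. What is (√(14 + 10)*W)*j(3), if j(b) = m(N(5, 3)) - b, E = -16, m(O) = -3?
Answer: 384*√6 ≈ 940.60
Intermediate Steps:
j(b) = -3 - b
W = -32 (W = (9 + 3)*(5 - 9) - 1*(-16) = 12*(-4) + 16 = -48 + 16 = -32)
(√(14 + 10)*W)*j(3) = (√(14 + 10)*(-32))*(-3 - 1*3) = (√24*(-32))*(-3 - 3) = ((2*√6)*(-32))*(-6) = -64*√6*(-6) = 384*√6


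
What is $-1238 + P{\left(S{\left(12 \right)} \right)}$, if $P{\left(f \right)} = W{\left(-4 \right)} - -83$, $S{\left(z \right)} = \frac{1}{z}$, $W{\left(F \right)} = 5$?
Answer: $-1150$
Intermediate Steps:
$P{\left(f \right)} = 88$ ($P{\left(f \right)} = 5 - -83 = 5 + 83 = 88$)
$-1238 + P{\left(S{\left(12 \right)} \right)} = -1238 + 88 = -1150$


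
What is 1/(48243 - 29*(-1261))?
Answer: 1/84812 ≈ 1.1791e-5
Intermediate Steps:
1/(48243 - 29*(-1261)) = 1/(48243 + 36569) = 1/84812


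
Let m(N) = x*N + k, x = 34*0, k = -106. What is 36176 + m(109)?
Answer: 36070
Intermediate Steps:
x = 0
m(N) = -106 (m(N) = 0*N - 106 = 0 - 106 = -106)
36176 + m(109) = 36176 - 106 = 36070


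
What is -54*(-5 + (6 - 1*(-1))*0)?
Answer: 270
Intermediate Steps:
-54*(-5 + (6 - 1*(-1))*0) = -54*(-5 + (6 + 1)*0) = -54*(-5 + 7*0) = -54*(-5 + 0) = -54*(-5) = 270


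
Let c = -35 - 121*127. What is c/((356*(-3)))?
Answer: 2567/178 ≈ 14.421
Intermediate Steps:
c = -15402 (c = -35 - 15367 = -15402)
c/((356*(-3))) = -15402/(356*(-3)) = -15402/(-1068) = -15402*(-1/1068) = 2567/178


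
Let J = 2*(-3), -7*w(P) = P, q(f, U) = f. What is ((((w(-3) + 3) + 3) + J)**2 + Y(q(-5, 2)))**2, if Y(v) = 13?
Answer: 417316/2401 ≈ 173.81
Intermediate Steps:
w(P) = -P/7
J = -6
((((w(-3) + 3) + 3) + J)**2 + Y(q(-5, 2)))**2 = ((((-1/7*(-3) + 3) + 3) - 6)**2 + 13)**2 = ((((3/7 + 3) + 3) - 6)**2 + 13)**2 = (((24/7 + 3) - 6)**2 + 13)**2 = ((45/7 - 6)**2 + 13)**2 = ((3/7)**2 + 13)**2 = (9/49 + 13)**2 = (646/49)**2 = 417316/2401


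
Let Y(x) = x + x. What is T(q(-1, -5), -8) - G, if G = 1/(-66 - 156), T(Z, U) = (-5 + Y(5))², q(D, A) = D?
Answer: 5551/222 ≈ 25.005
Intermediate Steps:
Y(x) = 2*x
T(Z, U) = 25 (T(Z, U) = (-5 + 2*5)² = (-5 + 10)² = 5² = 25)
G = -1/222 (G = 1/(-222) = -1/222 ≈ -0.0045045)
T(q(-1, -5), -8) - G = 25 - 1*(-1/222) = 25 + 1/222 = 5551/222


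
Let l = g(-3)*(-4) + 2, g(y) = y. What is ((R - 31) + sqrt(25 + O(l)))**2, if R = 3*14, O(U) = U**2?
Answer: (11 + sqrt(221))**2 ≈ 669.05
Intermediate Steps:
l = 14 (l = -3*(-4) + 2 = 12 + 2 = 14)
R = 42
((R - 31) + sqrt(25 + O(l)))**2 = ((42 - 31) + sqrt(25 + 14**2))**2 = (11 + sqrt(25 + 196))**2 = (11 + sqrt(221))**2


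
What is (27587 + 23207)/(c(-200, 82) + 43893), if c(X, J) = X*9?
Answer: 50794/42093 ≈ 1.2067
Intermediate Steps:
c(X, J) = 9*X
(27587 + 23207)/(c(-200, 82) + 43893) = (27587 + 23207)/(9*(-200) + 43893) = 50794/(-1800 + 43893) = 50794/42093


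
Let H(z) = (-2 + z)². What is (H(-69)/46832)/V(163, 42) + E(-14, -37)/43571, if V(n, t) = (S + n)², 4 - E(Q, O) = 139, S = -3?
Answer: -161631750589/52237237043200 ≈ -0.0030942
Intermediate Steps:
E(Q, O) = -135 (E(Q, O) = 4 - 1*139 = 4 - 139 = -135)
V(n, t) = (-3 + n)²
(H(-69)/46832)/V(163, 42) + E(-14, -37)/43571 = ((-2 - 69)²/46832)/((-3 + 163)²) - 135/43571 = ((-71)²*(1/46832))/(160²) - 135*1/43571 = (5041*(1/46832))/25600 - 135/43571 = (5041/46832)*(1/25600) - 135/43571 = 5041/1198899200 - 135/43571 = -161631750589/52237237043200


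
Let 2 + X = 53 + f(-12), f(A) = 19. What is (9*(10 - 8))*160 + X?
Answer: 2950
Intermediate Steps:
X = 70 (X = -2 + (53 + 19) = -2 + 72 = 70)
(9*(10 - 8))*160 + X = (9*(10 - 8))*160 + 70 = (9*2)*160 + 70 = 18*160 + 70 = 2880 + 70 = 2950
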